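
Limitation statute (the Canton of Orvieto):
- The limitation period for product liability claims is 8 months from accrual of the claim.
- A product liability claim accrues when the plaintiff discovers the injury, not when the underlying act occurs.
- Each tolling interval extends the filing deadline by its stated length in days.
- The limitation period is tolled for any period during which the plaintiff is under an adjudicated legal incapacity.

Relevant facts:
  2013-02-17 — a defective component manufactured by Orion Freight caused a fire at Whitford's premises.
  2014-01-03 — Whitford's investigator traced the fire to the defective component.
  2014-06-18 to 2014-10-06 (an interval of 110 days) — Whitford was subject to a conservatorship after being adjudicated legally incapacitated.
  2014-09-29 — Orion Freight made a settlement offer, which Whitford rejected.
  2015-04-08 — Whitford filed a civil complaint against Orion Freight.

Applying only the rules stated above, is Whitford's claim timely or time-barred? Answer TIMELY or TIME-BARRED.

Under the discovery rule, the claim accrued on 2014-01-03, when Whitford discovered the injury — not on the 2013-02-17 date of the underlying act.
Adding the 8 months base period to 2014-01-03 gives a deadline of 2014-09-03, before any tolling.
The plaintiff's legal incapacity from 2014-06-18 to 2014-10-06 tolled the period for 110 days, extending the deadline to 2014-12-22.
Nothing else in the chronology tolls or restarts the period.
Filing on 2015-04-08 missed the 2014-12-22 deadline — the action is time-barred.

TIME-BARRED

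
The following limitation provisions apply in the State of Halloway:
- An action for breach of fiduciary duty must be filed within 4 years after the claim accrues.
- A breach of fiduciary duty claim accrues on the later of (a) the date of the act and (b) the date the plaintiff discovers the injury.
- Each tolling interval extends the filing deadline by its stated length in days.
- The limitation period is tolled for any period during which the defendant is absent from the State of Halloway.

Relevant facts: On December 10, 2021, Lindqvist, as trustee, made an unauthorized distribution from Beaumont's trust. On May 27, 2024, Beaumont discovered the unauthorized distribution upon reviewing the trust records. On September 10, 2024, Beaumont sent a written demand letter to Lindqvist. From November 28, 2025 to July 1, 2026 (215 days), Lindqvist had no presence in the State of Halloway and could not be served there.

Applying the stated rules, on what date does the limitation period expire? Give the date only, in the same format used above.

Taking the later of the act (December 10, 2021) and discovery (May 27, 2024), the claim accrued on May 27, 2024.
The untolled deadline — 4 years after May 27, 2024 — is May 27, 2028.
Because the defendant's absence from the jurisdiction ran from November 28, 2025 to July 1, 2026, the deadline is extended by 215 days to December 28, 2028.
None of the other events listed affects the running of the period under the stated rules.

December 28, 2028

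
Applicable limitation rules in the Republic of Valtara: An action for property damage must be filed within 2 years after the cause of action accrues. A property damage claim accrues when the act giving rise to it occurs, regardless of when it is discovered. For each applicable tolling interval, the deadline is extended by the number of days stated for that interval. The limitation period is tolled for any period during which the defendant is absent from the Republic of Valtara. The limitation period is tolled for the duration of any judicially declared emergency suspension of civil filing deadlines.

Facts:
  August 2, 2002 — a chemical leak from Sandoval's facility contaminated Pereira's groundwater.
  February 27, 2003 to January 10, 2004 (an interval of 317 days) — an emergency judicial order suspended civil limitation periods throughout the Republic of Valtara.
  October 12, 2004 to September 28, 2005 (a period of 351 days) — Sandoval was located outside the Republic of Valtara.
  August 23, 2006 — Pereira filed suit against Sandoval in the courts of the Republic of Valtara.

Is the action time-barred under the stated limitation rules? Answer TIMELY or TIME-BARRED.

The limitation period began to run on August 2, 2002.
2 years from August 2, 2002 is August 2, 2004.
The period was tolled for 317 days by the emergency suspension of filing deadlines (February 27, 2003 to January 10, 2004), pushing the deadline to June 15, 2005.
The defendant's absence from the jurisdiction from October 12, 2004 to September 28, 2005 tolled the period for 351 days, extending the deadline to June 1, 2006.
Pereira filed on August 23, 2006, after the June 1, 2006 deadline, so the action is time-barred.

TIME-BARRED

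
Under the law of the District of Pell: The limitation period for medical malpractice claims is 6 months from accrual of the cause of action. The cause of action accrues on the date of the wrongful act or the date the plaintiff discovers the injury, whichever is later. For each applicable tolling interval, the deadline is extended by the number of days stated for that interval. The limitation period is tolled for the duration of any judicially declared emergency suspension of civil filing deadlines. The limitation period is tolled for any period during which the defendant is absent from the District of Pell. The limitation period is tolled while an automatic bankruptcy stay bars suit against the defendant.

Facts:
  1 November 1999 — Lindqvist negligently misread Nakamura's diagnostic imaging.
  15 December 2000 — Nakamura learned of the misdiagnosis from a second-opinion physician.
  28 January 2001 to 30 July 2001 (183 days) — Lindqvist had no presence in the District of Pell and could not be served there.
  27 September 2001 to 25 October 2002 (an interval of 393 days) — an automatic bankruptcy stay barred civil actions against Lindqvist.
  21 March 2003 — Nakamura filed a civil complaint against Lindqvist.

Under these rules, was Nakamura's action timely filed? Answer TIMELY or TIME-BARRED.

The claim accrued on 15 December 2000 — the later of the 1 November 1999 act and the 15 December 2000 discovery.
6 months from 15 December 2000 is 15 June 2001.
Because the defendant's absence from the jurisdiction ran from 28 January 2001 to 30 July 2001, the deadline is extended by 183 days to 15 December 2001.
The period was tolled for 393 days by the automatic bankruptcy stay (27 September 2001 to 25 October 2002), pushing the deadline to 12 January 2003.
The 21 March 2003 filing falls after the 12 January 2003 deadline; the claim is time-barred.

TIME-BARRED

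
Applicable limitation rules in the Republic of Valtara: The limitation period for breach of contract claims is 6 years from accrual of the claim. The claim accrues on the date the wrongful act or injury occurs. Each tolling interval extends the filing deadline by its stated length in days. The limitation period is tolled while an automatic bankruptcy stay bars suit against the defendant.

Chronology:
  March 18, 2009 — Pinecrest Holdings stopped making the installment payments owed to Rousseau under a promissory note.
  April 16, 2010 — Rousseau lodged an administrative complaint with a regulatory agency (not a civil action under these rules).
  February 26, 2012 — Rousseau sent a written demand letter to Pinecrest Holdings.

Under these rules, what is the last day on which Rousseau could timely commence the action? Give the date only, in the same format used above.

March 18, 2015

The claim accrued on March 18, 2009, when the wrongful act occurred.
Adding the 6 years base period to March 18, 2009 gives a deadline of March 18, 2015, before any tolling.
None of the other events listed affects the running of the period under the stated rules.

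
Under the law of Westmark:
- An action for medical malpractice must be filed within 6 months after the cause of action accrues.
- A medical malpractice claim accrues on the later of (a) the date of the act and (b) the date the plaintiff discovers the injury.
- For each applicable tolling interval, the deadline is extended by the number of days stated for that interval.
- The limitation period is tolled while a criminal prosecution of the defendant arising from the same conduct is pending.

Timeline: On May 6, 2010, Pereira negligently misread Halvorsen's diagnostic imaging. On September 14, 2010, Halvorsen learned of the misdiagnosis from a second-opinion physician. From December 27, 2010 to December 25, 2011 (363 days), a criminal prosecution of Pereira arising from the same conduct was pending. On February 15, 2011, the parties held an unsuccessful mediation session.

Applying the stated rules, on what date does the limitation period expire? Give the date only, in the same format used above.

March 11, 2012

Taking the later of the act (May 6, 2010) and discovery (September 14, 2010), the claim accrued on September 14, 2010.
The untolled deadline — 6 months after September 14, 2010 — is March 14, 2011.
The period was tolled for 363 days by the pending criminal prosecution (December 27, 2010 to December 25, 2011), pushing the deadline to March 11, 2012.
None of the other events listed affects the running of the period under the stated rules.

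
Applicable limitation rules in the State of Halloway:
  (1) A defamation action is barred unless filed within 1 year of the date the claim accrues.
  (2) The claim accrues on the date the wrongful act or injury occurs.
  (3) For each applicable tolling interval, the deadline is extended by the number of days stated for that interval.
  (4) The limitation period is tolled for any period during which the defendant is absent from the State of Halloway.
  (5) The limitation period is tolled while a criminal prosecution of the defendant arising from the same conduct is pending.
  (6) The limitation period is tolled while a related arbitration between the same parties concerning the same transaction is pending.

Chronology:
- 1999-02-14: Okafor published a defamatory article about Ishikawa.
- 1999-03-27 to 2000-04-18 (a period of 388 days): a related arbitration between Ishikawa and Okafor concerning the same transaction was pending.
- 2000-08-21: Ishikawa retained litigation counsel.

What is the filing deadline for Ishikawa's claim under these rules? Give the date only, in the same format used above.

2001-03-08

The limitation period began to run on 1999-02-14.
The untolled deadline — 1 year after 1999-02-14 — is 2000-02-14.
Because the pending related arbitration ran from 1999-03-27 to 2000-04-18, the deadline is extended by 388 days to 2001-03-08.
The other events in the timeline have no effect on the limitation period under the stated rules.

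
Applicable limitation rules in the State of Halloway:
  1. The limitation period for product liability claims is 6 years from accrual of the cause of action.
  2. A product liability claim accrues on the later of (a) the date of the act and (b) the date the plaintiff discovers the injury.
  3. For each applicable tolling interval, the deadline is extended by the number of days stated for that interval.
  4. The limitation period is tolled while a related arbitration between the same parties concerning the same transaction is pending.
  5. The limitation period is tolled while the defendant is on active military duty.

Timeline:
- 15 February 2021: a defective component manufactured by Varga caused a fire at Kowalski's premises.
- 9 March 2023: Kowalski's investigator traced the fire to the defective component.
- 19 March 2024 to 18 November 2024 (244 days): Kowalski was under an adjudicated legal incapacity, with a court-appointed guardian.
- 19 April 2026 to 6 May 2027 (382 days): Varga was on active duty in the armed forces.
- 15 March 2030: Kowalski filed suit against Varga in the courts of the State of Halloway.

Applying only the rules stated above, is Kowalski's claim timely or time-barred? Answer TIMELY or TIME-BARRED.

Because discovery on 9 March 2023 post-dates the 15 February 2021 act, accrual under the later-of rule falls on 9 March 2023.
Adding the 6 years base period to 9 March 2023 gives a deadline of 9 March 2029, before any tolling.
The defendant's active military service from 19 April 2026 to 6 May 2027 tolled the period for 382 days, extending the deadline to 26 March 2030.
The plaintiff's legal incapacity from 19 March 2024 to 18 November 2024 does not toll the period, because no stated rule makes the plaintiff's incapacity a tolling event.
Kowalski filed on 15 March 2030, before the 26 March 2030 deadline, so the action is timely.

TIMELY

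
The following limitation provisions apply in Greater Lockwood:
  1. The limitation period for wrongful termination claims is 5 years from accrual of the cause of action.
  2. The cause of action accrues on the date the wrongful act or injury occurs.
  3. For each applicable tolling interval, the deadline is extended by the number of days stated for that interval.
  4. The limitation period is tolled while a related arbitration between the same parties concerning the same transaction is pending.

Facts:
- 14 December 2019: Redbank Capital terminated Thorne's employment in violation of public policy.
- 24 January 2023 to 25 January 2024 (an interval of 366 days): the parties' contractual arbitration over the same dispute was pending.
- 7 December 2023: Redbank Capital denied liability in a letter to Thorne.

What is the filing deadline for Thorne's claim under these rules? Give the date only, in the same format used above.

15 December 2025

The cause of action accrued on 14 December 2019, the date of the act.
5 years from 14 December 2019 is 14 December 2024.
The pending related arbitration from 24 January 2023 to 25 January 2024 tolled the period for 366 days, extending the deadline to 15 December 2025.
Nothing else in the chronology tolls or restarts the period.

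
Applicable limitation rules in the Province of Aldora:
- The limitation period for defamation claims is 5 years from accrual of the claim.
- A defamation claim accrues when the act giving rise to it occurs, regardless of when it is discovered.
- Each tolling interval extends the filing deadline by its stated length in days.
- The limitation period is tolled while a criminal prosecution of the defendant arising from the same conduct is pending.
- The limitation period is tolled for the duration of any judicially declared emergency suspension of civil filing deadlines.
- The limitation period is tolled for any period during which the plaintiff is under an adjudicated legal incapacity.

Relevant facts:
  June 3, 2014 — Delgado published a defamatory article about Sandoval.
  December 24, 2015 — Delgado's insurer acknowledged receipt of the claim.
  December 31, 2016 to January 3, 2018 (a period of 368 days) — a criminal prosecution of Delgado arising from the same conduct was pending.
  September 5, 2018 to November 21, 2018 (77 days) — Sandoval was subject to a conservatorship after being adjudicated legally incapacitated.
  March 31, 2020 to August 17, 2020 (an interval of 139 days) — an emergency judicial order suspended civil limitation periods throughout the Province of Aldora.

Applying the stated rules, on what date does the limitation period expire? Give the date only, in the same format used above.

January 7, 2021

The limitation period began to run on June 3, 2014.
The untolled deadline — 5 years after June 3, 2014 — is June 3, 2019.
Because the pending criminal prosecution ran from December 31, 2016 to January 3, 2018, the deadline is extended by 368 days to June 5, 2020.
The plaintiff's legal incapacity from September 5, 2018 to November 21, 2018 tolled the period for 77 days, extending the deadline to August 21, 2020.
Because the emergency suspension of filing deadlines ran from March 31, 2020 to August 17, 2020, the deadline is extended by 139 days to January 7, 2021.
Nothing else in the chronology tolls or restarts the period.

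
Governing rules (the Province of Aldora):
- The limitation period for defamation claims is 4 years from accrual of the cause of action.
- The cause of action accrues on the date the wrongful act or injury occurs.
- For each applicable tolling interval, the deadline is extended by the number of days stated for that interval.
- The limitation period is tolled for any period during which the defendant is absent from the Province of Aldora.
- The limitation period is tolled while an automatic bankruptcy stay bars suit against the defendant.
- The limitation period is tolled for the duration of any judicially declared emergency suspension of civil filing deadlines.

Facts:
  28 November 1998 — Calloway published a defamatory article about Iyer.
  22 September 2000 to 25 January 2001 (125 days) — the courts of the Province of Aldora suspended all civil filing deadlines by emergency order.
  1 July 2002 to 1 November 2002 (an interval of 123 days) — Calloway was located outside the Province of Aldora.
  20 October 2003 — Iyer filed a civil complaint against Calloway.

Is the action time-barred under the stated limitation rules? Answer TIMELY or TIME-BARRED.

The claim accrued on 28 November 1998, when the wrongful act occurred.
The untolled deadline — 4 years after 28 November 1998 — is 28 November 2002.
Because the emergency suspension of filing deadlines ran from 22 September 2000 to 25 January 2001, the deadline is extended by 125 days to 2 April 2003.
The defendant's absence from the jurisdiction from 1 July 2002 to 1 November 2002 tolled the period for 123 days, extending the deadline to 3 August 2003.
The 20 October 2003 filing falls after the 3 August 2003 deadline; the claim is time-barred.

TIME-BARRED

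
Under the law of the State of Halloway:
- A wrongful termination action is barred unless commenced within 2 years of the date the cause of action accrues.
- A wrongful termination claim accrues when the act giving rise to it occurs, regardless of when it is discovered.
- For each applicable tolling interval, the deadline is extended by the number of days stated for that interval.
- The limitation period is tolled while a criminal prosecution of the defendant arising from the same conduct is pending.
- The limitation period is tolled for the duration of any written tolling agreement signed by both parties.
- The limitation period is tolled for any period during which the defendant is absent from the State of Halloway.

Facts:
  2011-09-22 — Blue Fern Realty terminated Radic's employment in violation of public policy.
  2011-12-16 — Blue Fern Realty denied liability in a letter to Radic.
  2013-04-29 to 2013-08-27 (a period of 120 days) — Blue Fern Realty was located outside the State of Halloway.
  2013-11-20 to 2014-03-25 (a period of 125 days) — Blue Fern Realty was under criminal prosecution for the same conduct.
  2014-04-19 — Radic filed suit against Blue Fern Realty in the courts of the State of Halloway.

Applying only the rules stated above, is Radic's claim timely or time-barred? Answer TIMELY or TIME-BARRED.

TIMELY

The limitation period began to run on 2011-09-22.
The untolled deadline — 2 years after 2011-09-22 — is 2013-09-22.
The defendant's absence from the jurisdiction from 2013-04-29 to 2013-08-27 tolled the period for 120 days, extending the deadline to 2014-01-20.
The pending criminal prosecution from 2013-11-20 to 2014-03-25 tolled the period for 125 days, extending the deadline to 2014-05-25.
The other events in the timeline have no effect on the limitation period under the stated rules.
Radic filed on 2014-04-19, before the 2014-05-25 deadline, so the action is timely.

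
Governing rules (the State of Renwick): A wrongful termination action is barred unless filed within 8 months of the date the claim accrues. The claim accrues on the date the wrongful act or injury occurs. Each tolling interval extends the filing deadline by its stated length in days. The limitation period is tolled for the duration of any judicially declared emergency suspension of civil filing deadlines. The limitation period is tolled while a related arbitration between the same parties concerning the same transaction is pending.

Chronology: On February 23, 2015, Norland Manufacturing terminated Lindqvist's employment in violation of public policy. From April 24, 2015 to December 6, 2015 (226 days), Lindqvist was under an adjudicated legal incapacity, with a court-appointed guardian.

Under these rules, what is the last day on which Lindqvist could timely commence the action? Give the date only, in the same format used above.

The claim accrued on February 23, 2015, when the wrongful act occurred.
The untolled deadline — 8 months after February 23, 2015 — is October 23, 2015.
No stated provision tolls the period for the plaintiff's incapacity, so the interval from April 24, 2015 to December 6, 2015 has no effect on the deadline.

October 23, 2015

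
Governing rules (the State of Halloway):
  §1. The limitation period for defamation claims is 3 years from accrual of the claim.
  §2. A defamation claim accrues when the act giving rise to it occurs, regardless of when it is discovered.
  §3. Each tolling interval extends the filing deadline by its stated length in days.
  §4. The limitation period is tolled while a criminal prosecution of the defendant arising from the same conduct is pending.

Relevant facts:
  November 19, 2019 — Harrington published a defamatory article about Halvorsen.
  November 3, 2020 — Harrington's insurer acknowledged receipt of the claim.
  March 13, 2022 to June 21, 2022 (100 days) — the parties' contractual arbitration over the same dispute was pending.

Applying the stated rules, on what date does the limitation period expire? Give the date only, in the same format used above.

November 19, 2022

The limitation period began to run on November 19, 2019.
Adding the 3 years base period to November 19, 2019 gives a deadline of November 19, 2022, before any tolling.
The pending related arbitration from March 13, 2022 to June 21, 2022 does not toll the period, because no stated rule makes a pending arbitration a tolling event.
The other events in the timeline have no effect on the limitation period under the stated rules.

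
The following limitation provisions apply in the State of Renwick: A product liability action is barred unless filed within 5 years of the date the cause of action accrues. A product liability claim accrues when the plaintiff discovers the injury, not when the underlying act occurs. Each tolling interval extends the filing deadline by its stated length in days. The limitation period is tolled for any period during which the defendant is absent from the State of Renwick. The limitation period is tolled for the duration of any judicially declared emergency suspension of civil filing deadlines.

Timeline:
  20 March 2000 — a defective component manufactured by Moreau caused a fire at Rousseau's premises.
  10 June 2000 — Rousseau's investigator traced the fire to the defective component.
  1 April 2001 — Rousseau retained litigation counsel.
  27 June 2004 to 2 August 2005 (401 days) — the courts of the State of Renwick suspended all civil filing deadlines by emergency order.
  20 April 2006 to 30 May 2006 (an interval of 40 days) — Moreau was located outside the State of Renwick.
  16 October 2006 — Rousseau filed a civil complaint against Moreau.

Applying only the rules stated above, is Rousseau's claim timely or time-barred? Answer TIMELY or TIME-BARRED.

TIME-BARRED

Under the discovery rule, the claim accrued on 10 June 2000, when Rousseau discovered the injury — not on the 20 March 2000 date of the underlying act.
5 years from 10 June 2000 is 10 June 2005.
The emergency suspension of filing deadlines from 27 June 2004 to 2 August 2005 tolled the period for 401 days, extending the deadline to 16 July 2006.
Because the defendant's absence from the jurisdiction ran from 20 April 2006 to 30 May 2006, the deadline is extended by 40 days to 25 August 2006.
None of the other events listed affects the running of the period under the stated rules.
The 16 October 2006 filing falls after the 25 August 2006 deadline; the claim is time-barred.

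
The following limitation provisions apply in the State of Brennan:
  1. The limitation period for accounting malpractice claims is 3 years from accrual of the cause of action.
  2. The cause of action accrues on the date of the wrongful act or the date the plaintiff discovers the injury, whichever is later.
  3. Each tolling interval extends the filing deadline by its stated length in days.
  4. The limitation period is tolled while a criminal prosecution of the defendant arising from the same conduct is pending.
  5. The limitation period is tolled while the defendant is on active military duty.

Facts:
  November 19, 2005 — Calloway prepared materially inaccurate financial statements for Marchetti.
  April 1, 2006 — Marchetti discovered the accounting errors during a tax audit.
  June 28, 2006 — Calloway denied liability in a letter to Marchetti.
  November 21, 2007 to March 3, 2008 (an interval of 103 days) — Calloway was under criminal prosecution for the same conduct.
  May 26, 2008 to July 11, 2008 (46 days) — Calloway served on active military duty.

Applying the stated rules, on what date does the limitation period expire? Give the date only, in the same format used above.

August 28, 2009

Taking the later of the act (November 19, 2005) and discovery (April 1, 2006), the claim accrued on April 1, 2006.
The untolled deadline — 3 years after April 1, 2006 — is April 1, 2009.
The period was tolled for 103 days by the pending criminal prosecution (November 21, 2007 to March 3, 2008), pushing the deadline to July 13, 2009.
Because the defendant's active military service ran from May 26, 2008 to July 11, 2008, the deadline is extended by 46 days to August 28, 2009.
Nothing else in the chronology tolls or restarts the period.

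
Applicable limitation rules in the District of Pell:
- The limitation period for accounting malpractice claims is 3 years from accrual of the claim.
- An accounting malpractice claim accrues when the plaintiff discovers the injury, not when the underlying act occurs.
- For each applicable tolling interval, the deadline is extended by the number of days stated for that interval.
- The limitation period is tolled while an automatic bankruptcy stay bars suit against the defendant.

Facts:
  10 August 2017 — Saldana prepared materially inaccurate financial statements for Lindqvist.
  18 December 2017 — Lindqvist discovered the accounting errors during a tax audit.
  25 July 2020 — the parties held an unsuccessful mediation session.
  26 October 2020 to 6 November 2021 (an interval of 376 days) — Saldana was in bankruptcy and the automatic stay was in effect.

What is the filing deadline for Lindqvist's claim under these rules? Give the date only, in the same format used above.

29 December 2021

The claim did not accrue until Lindqvist discovered the injury on 18 December 2017; the 10 August 2017 act date does not start the clock under the stated rule.
The untolled deadline — 3 years after 18 December 2017 — is 18 December 2020.
Because the automatic bankruptcy stay ran from 26 October 2020 to 6 November 2021, the deadline is extended by 376 days to 29 December 2021.
Nothing else in the chronology tolls or restarts the period.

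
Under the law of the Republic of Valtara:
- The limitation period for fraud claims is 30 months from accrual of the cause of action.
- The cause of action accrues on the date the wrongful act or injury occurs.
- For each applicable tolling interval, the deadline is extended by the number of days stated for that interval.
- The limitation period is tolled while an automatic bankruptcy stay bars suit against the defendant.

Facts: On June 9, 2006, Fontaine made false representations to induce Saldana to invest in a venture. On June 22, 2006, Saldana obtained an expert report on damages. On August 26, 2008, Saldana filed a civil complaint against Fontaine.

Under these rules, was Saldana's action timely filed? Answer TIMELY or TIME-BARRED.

The cause of action accrued on June 9, 2006, the date of the act.
The untolled deadline — 30 months after June 9, 2006 — is December 9, 2008.
None of the other events listed affects the running of the period under the stated rules.
The August 26, 2008 filing precedes the December 9, 2008 deadline; the claim is timely.

TIMELY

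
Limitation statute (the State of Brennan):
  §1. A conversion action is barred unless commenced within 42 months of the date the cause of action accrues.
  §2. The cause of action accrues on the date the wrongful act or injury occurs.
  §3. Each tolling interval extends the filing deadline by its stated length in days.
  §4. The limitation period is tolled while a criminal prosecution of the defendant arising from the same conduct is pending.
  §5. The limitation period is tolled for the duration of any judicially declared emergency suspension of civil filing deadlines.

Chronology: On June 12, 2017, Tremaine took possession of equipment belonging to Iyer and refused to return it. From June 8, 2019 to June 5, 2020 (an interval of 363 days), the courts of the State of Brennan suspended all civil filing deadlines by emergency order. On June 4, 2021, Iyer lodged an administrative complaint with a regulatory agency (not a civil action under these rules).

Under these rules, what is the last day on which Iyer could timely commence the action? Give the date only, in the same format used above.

December 10, 2021

The limitation period began to run on June 12, 2017.
The untolled deadline — 42 months after June 12, 2017 — is December 12, 2020.
The period was tolled for 363 days by the emergency suspension of filing deadlines (June 8, 2019 to June 5, 2020), pushing the deadline to December 10, 2021.
The other events in the timeline have no effect on the limitation period under the stated rules.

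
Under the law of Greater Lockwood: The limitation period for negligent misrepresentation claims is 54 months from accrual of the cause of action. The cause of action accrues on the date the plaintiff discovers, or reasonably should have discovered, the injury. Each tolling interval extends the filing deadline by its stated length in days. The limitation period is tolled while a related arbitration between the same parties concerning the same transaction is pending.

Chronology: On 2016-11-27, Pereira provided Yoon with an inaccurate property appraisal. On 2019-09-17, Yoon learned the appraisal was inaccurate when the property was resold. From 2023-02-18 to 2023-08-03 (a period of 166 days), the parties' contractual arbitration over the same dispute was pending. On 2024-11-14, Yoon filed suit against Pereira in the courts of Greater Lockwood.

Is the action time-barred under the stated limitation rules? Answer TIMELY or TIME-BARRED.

The claim did not accrue until Yoon discovered the injury on 2019-09-17; the 2016-11-27 act date does not start the clock under the stated rule.
The untolled deadline — 54 months after 2019-09-17 — is 2024-03-17.
The pending related arbitration from 2023-02-18 to 2023-08-03 tolled the period for 166 days, extending the deadline to 2024-08-30.
The 2024-11-14 filing falls after the 2024-08-30 deadline; the claim is time-barred.

TIME-BARRED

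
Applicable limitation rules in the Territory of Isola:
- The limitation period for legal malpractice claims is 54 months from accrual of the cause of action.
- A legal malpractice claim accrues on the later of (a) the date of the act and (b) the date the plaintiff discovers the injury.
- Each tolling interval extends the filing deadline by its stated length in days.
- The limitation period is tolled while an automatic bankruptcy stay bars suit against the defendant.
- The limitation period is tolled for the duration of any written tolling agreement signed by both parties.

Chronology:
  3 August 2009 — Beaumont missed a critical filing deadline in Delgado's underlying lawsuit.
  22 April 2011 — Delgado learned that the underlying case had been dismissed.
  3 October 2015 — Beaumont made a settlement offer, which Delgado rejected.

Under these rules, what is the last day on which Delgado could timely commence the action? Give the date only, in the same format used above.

The claim accrued on 22 April 2011 — the later of the 3 August 2009 act and the 22 April 2011 discovery.
Adding the 54 months base period to 22 April 2011 gives a deadline of 22 October 2015, before any tolling.
None of the other events listed affects the running of the period under the stated rules.

22 October 2015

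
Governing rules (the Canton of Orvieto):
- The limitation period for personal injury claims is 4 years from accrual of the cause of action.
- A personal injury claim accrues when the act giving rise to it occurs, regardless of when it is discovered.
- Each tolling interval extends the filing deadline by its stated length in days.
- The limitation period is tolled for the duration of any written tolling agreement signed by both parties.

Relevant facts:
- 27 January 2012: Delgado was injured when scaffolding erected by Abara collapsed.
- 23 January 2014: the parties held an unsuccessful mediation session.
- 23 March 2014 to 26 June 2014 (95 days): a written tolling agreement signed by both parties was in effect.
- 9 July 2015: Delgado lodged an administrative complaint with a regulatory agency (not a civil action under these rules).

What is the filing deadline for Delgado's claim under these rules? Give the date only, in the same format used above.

1 May 2016

The limitation period began to run on 27 January 2012.
Adding the 4 years base period to 27 January 2012 gives a deadline of 27 January 2016, before any tolling.
Because the written tolling agreement ran from 23 March 2014 to 26 June 2014, the deadline is extended by 95 days to 1 May 2016.
The other events in the timeline have no effect on the limitation period under the stated rules.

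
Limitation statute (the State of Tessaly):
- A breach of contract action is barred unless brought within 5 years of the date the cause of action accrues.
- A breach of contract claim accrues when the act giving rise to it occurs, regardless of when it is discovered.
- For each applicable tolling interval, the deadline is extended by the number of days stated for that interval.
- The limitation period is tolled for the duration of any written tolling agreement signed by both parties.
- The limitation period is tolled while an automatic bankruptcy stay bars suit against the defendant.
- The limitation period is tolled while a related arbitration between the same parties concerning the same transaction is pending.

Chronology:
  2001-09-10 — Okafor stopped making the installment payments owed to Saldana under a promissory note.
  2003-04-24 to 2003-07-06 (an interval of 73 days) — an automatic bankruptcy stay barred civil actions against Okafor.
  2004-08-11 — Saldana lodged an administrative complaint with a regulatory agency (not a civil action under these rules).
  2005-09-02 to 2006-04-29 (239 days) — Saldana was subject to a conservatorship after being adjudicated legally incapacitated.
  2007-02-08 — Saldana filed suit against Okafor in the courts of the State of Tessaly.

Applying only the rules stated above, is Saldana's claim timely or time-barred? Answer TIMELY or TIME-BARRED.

TIME-BARRED

The claim accrued on 2001-09-10, when the wrongful act occurred.
5 years from 2001-09-10 is 2006-09-10.
The period was tolled for 73 days by the automatic bankruptcy stay (2003-04-24 to 2003-07-06), pushing the deadline to 2006-11-22.
The plaintiff's legal incapacity from 2005-09-02 to 2006-04-29 does not toll the period, because no stated rule makes the plaintiff's incapacity a tolling event.
Nothing else in the chronology tolls or restarts the period.
Saldana filed on 2007-02-08, after the 2006-11-22 deadline, so the action is time-barred.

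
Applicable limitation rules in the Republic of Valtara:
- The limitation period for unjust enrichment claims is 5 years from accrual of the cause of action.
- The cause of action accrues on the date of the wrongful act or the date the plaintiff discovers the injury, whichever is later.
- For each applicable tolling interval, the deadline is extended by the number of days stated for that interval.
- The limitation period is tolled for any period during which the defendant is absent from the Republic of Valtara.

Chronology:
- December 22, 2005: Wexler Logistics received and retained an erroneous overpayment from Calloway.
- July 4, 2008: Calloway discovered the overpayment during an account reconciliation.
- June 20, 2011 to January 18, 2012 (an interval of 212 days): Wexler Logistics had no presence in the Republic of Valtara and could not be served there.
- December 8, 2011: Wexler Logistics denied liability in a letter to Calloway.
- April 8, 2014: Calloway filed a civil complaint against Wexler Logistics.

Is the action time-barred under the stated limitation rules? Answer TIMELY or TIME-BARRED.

TIME-BARRED

Taking the later of the act (December 22, 2005) and discovery (July 4, 2008), the claim accrued on July 4, 2008.
The untolled deadline — 5 years after July 4, 2008 — is July 4, 2013.
Because the defendant's absence from the jurisdiction ran from June 20, 2011 to January 18, 2012, the deadline is extended by 212 days to February 1, 2014.
The other events in the timeline have no effect on the limitation period under the stated rules.
Filing on April 8, 2014 missed the February 1, 2014 deadline — the action is time-barred.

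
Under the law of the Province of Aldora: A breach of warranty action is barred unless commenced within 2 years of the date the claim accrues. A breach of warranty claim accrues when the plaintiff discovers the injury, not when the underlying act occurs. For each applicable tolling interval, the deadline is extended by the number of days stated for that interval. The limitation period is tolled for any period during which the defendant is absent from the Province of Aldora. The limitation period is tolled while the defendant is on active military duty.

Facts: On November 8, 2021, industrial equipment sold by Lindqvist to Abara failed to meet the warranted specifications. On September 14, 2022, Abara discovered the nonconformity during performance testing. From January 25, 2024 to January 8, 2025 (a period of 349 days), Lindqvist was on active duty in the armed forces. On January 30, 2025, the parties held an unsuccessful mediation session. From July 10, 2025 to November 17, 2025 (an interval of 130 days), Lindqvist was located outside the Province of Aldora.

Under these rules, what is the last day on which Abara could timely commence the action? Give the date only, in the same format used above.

Under the discovery rule, the claim accrued on September 14, 2022, when Abara discovered the injury — not on the November 8, 2021 date of the underlying act.
2 years from September 14, 2022 is September 14, 2024.
Because the defendant's active military service ran from January 25, 2024 to January 8, 2025, the deadline is extended by 349 days to August 29, 2025.
The period was tolled for 130 days by the defendant's absence from the jurisdiction (July 10, 2025 to November 17, 2025), pushing the deadline to January 6, 2026.
The other events in the timeline have no effect on the limitation period under the stated rules.

January 6, 2026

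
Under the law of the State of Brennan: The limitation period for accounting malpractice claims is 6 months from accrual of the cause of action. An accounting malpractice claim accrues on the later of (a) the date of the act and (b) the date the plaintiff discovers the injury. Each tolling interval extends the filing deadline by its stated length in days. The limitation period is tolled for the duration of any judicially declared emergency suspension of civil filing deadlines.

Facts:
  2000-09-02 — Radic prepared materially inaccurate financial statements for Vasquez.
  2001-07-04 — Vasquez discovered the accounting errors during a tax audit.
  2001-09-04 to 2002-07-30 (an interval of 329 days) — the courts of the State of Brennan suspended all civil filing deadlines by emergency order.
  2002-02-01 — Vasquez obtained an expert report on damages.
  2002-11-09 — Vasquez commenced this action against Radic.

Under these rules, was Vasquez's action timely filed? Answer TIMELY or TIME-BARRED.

Taking the later of the act (2000-09-02) and discovery (2001-07-04), the claim accrued on 2001-07-04.
The untolled deadline — 6 months after 2001-07-04 — is 2002-01-04.
The period was tolled for 329 days by the emergency suspension of filing deadlines (2001-09-04 to 2002-07-30), pushing the deadline to 2002-11-29.
None of the other events listed affects the running of the period under the stated rules.
Filing on 2002-11-09 beat the 2002-11-29 deadline — the action is timely.

TIMELY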